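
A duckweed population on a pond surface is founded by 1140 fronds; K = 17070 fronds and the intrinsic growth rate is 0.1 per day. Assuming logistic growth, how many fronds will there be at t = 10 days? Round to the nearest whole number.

2780 fronds

A = (K − N₀)/N₀ = (17070 − 1140)/1140 = 13.974.
N(t) = K/(1 + A·e^(−rt)) = 17070/(1 + 13.974×e^(−0.1×10)).
e^(−1) = 0.36788; denominator = 1 + 13.974×0.36788 = 6.1406.
N = 17070/6.1406 = 2779.84.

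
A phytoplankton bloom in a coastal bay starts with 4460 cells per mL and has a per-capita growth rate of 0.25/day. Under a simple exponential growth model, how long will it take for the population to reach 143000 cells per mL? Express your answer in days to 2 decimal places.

13.87 days

Set N₀·e^(rt) = 143000: e^(0.25·t) = 143000/4460 = 32.063.
0.25·t = ln(32.063) = 3.4677, so t = 3.4677/0.25 = 13.871.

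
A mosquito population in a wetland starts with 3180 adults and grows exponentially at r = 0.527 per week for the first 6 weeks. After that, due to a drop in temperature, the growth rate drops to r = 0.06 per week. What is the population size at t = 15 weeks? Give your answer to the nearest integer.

Phase 1: N(6) = 3180·e^(0.527×6) = 3180·e^3.162 = 75104.6.
Phase 2 runs for 15 − 6 = 9 weeks at r = 0.06.
N(15) = 75104.6·e^(0.06×9) = 75104.6·e^0.54 = 128880.

128880 adults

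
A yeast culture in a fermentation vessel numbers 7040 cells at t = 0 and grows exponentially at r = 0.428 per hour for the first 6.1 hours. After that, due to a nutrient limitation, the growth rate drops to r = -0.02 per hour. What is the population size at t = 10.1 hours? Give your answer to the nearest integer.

Phase 1: N(6.1) = 7040·e^(0.428×6.1) = 7040·e^2.611 = 95813.9.
Phase 2 runs for 10.1 − 6.1 = 4 hours at r = -0.02.
N(10.1) = 95813.9·e^(-0.02×4) = 95813.9·e^-0.08 = 88447.4.

88447 cells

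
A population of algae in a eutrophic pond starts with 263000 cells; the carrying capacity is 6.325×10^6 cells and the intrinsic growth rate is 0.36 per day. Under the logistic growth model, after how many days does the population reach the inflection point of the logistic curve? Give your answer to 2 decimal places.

Logistic growth is fastest at N = K/2 = 3.1625×10^6.
A = (K − N₀)/N₀ = 23.049. Set K/(1 + A·e^(−rt)) = K/2 → A·e^(−rt) = 1.
e^(−0.36t) = 1/23.049 = 0.043385, so t = ln(23.049)/0.36 = 3.1376/0.36 = 8.7157.

8.72 days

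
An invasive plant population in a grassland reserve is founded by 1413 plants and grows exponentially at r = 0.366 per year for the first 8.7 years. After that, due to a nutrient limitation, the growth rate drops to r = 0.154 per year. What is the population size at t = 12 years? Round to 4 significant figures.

56720 plants

Phase 1: N(8.7) = 1413·e^(0.366×8.7) = 1413·e^3.184 = 34121.1.
Phase 2 runs for 12 − 8.7 = 3.3 years at r = 0.154.
N(12) = 34121.1·e^(0.154×3.3) = 34121.1·e^0.5082 = 56719.3.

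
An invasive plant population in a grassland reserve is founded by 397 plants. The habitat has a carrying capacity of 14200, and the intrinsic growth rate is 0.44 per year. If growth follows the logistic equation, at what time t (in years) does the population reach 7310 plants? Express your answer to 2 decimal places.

A = (K − N₀)/N₀ = (14200 − 397)/397 = 34.768.
Solve 14200/(1 + 34.768·e^(−0.44t)) = 7310: 1 + 34.768·e^(−0.44t) = 1.9425, so e^(−0.44t) = 0.0271093.
−0.44·t = ln(0.0271093) = -3.6079, so t = 3.6079/0.44 = 8.1997.

8.20 years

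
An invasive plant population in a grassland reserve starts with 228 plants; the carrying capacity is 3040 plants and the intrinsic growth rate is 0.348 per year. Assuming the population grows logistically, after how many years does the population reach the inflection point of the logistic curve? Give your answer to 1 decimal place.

7.2 years

Logistic growth is fastest at N = K/2 = 1520.
A = (K − N₀)/N₀ = 12.333. Set K/(1 + A·e^(−rt)) = K/2 → A·e^(−rt) = 1.
e^(−0.348t) = 1/12.333 = 0.0810811, so t = ln(12.333)/0.348 = 2.5123/0.348 = 7.2193.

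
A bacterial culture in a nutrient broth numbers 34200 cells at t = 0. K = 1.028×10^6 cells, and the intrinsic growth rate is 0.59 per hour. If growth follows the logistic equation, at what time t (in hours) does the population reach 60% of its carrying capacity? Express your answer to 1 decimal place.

A = (K − N₀)/N₀ = (1.028×10^6 − 34200)/34200 = 29.058.
Solve 1.028×10^6/(1 + 29.058·e^(−0.59t)) = 616800: 1 + 29.058·e^(−0.59t) = 1.6667, so e^(−0.59t) = 0.0229422.
−0.59·t = ln(0.0229422) = -3.7748, so t = 3.7748/0.59 = 6.3979.

6.4 hours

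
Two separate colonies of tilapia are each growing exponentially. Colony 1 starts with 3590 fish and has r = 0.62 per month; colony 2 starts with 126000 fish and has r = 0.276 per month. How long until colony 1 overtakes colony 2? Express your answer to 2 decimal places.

Set 3590·e^(0.62t) = 126000·e^(0.276t).
e^((0.62 − 0.276)t) = 126000/3590 → e^(0.344·t) = 35.097.
0.344·t = ln(35.097) = 3.5581, so t = 3.5581/0.344 = 10.343.

10.34 months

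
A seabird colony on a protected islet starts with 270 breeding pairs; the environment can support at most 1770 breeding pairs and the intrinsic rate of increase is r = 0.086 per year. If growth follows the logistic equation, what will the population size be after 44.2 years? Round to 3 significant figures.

1570 breeding pairs

A = (K − N₀)/N₀ = (1770 − 270)/270 = 5.5556.
N(t) = K/(1 + A·e^(−rt)) = 1770/(1 + 5.5556×e^(−0.086×44.2)).
e^(−3.801) = 0.022344; denominator = 1 + 5.5556×0.022344 = 1.1241.
N = 1770/1.1241 = 1574.55.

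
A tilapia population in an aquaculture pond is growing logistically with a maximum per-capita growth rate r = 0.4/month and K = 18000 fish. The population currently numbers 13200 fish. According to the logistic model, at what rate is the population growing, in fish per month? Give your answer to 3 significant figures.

1410 fish per month

dN/dt = rN(1 − N/K) = 0.4 × 13200 × (1 − 13200/18000).
1 − 13200/18000 = 0.26667; dN/dt = 0.4 × 13200 × 0.26667 = 1408.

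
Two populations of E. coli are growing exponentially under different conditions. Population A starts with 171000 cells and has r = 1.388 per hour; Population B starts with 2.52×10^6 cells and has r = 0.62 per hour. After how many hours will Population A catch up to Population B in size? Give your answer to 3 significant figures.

Set 171000·e^(1.388t) = 2.52×10^6·e^(0.62t).
e^((1.388 − 0.62)t) = 2.52×10^6/171000 → e^(0.768·t) = 14.737.
0.768·t = ln(14.737) = 2.6904, so t = 2.6904/0.768 = 3.5031.

3.50 hours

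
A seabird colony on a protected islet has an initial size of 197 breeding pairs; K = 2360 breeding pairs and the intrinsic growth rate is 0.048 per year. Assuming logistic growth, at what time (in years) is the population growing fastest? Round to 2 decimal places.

49.92 years

Logistic growth is fastest at N = K/2 = 1180.
A = (K − N₀)/N₀ = 10.98. Set K/(1 + A·e^(−rt)) = K/2 → A·e^(−rt) = 1.
e^(−0.048t) = 1/10.98 = 0.0910772, so t = ln(10.98)/0.048 = 2.396/0.048 = 49.918.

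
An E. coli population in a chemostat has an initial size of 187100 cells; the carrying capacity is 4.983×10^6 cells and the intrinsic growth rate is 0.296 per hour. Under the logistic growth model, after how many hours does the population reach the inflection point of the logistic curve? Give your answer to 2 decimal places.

10.96 hours

Logistic growth is fastest at N = K/2 = 2.4915×10^6.
A = (K − N₀)/N₀ = 25.633. Set K/(1 + A·e^(−rt)) = K/2 → A·e^(−rt) = 1.
e^(−0.296t) = 1/25.633 = 0.0390125, so t = ln(25.633)/0.296 = 3.2439/0.296 = 10.959.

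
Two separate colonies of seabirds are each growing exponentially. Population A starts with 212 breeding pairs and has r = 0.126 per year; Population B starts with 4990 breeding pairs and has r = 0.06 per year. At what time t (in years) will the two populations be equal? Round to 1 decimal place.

Set 212·e^(0.126t) = 4990·e^(0.06t).
e^((0.126 − 0.06)t) = 4990/212 → e^(0.066·t) = 23.538.
0.066·t = ln(23.538) = 3.1586, so t = 3.1586/0.066 = 47.858.

47.9 years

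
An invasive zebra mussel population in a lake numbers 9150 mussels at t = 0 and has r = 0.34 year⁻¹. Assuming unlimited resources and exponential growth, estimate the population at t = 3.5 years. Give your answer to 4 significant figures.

30080 mussels

N(t) = N₀·e^(rt) = 9150 × e^(0.34×3.5) = 9150 × e^1.19.
e^1.19 ≈ 3.2871, so N ≈ 9150 × 3.2871 = 30076.8.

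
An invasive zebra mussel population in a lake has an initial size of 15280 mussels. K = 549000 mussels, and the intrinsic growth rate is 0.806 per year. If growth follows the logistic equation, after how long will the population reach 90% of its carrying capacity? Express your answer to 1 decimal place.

7.1 years

A = (K − N₀)/N₀ = (549000 − 15280)/15280 = 34.929.
Solve 549000/(1 + 34.929·e^(−0.806t)) = 494100: 1 + 34.929·e^(−0.806t) = 1.1111, so e^(−0.806t) = 0.00318103.
−0.806·t = ln(0.00318103) = -5.7506, so t = 5.7506/0.806 = 7.1347.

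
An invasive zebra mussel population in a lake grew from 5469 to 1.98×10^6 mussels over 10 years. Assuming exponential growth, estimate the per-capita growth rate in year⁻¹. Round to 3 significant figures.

0.589 per year

From N(t) = N₀·e^(rt): e^(r·10) = 1.98×10^6/5469 = 362.04.
r·10 = ln(362.04) = 5.8918, so r = 5.8918/10 = 0.58918.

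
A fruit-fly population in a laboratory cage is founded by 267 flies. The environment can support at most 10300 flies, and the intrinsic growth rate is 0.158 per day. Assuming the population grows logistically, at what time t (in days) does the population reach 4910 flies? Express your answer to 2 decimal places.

A = (K − N₀)/N₀ = (10300 − 267)/267 = 37.577.
Solve 10300/(1 + 37.577·e^(−0.158t)) = 4910: 1 + 37.577·e^(−0.158t) = 2.0978, so e^(−0.158t) = 0.0292138.
−0.158·t = ln(0.0292138) = -3.5331, so t = 3.5331/0.158 = 22.361.

22.36 days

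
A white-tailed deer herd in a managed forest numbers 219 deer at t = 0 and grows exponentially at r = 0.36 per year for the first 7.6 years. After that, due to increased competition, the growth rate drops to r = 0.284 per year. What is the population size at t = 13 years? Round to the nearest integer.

Phase 1: N(7.6) = 219·e^(0.36×7.6) = 219·e^2.736 = 3378.11.
Phase 2 runs for 13 − 7.6 = 5.4 years at r = 0.284.
N(13) = 3378.11·e^(0.284×5.4) = 3378.11·e^1.534 = 15657.

15657 deer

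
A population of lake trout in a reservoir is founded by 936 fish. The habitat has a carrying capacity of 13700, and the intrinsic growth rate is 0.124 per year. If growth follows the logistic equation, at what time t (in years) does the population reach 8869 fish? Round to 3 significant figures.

26.0 years

A = (K − N₀)/N₀ = (13700 − 936)/936 = 13.637.
Solve 13700/(1 + 13.637·e^(−0.124t)) = 8869: 1 + 13.637·e^(−0.124t) = 1.5447, so e^(−0.124t) = 0.039944.
−0.124·t = ln(0.039944) = -3.2203, so t = 3.2203/0.124 = 25.97.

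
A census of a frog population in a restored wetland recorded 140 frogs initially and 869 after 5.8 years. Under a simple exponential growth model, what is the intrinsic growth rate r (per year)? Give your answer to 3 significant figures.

From N(t) = N₀·e^(rt): e^(r·5.8) = 869/140 = 6.2071.
r·5.8 = ln(6.2071) = 1.8257, so r = 1.8257/5.8 = 0.31478.

0.315 per year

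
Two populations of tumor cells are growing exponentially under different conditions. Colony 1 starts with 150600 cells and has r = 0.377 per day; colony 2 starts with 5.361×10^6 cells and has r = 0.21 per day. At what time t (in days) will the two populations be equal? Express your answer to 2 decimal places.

Set 150600·e^(0.377t) = 5.361×10^6·e^(0.21t).
e^((0.377 − 0.21)t) = 5.361×10^6/150600 → e^(0.167·t) = 35.598.
0.167·t = ln(35.598) = 3.5723, so t = 3.5723/0.167 = 21.391.

21.39 days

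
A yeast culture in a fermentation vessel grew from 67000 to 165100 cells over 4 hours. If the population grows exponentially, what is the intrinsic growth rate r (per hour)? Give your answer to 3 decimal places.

From N(t) = N₀·e^(rt): e^(r·4) = 165100/67000 = 2.4642.
r·4 = ln(2.4642) = 0.90186, so r = 0.90186/4 = 0.22546.

0.225 per hour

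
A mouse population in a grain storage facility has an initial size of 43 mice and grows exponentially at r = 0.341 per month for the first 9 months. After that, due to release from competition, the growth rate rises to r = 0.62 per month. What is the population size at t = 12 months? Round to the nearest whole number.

5944 mice

Phase 1: N(9) = 43·e^(0.341×9) = 43·e^3.069 = 925.376.
Phase 2 runs for 12 − 9 = 3 months at r = 0.62.
N(12) = 925.376·e^(0.62×3) = 925.376·e^1.86 = 5944.37.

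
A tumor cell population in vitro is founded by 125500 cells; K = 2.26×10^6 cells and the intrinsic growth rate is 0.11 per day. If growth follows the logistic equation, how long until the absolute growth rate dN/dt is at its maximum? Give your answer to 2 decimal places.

Logistic growth is fastest at N = K/2 = 1.13×10^6.
A = (K − N₀)/N₀ = 17.008. Set K/(1 + A·e^(−rt)) = K/2 → A·e^(−rt) = 1.
e^(−0.11t) = 1/17.008 = 0.058796, so t = ln(17.008)/0.11 = 2.8337/0.11 = 25.761.

25.76 days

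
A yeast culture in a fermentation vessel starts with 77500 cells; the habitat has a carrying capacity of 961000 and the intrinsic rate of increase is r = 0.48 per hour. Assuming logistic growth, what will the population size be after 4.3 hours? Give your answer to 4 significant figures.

392700 cells

A = (K − N₀)/N₀ = (961000 − 77500)/77500 = 11.4.
N(t) = K/(1 + A·e^(−rt)) = 961000/(1 + 11.4×e^(−0.48×4.3)).
e^(−2.064) = 0.12695; denominator = 1 + 11.4×0.12695 = 2.4472.
N = 961000/2.4472 = 392698.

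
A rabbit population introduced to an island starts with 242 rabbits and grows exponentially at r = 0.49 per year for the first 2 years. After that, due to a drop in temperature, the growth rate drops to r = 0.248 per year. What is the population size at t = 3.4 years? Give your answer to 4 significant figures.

912.5 rabbits

Phase 1: N(2) = 242·e^(0.49×2) = 242·e^0.98 = 644.798.
Phase 2 runs for 3.4 − 2 = 1.4 years at r = 0.248.
N(3.4) = 644.798·e^(0.248×1.4) = 644.798·e^0.3472 = 912.454.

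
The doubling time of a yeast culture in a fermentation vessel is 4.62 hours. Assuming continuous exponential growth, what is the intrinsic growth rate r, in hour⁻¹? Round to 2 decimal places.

r = ln(2)/t_d = 0.6931/4.62 = 0.15003.

0.15 per hour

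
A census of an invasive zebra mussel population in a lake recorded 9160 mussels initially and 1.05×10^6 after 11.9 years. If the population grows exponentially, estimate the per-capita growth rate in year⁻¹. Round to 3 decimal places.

0.398 per year

From N(t) = N₀·e^(rt): e^(r·11.9) = 1.05×10^6/9160 = 114.63.
r·11.9 = ln(114.63) = 4.7417, so r = 4.7417/11.9 = 0.39846.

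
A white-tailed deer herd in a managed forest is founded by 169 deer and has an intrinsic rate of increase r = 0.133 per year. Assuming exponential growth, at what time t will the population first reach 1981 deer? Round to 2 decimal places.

18.51 years

Set N₀·e^(rt) = 1981: e^(0.133·t) = 1981/169 = 11.722.
0.133·t = ln(11.722) = 2.4615, so t = 2.4615/0.133 = 18.507.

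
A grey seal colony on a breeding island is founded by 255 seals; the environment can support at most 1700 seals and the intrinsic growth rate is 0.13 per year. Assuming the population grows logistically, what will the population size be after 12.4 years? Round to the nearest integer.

798 seals

A = (K − N₀)/N₀ = (1700 − 255)/255 = 5.6667.
N(t) = K/(1 + A·e^(−rt)) = 1700/(1 + 5.6667×e^(−0.13×12.4)).
e^(−1.612) = 0.19949; denominator = 1 + 5.6667×0.19949 = 2.1304.
N = 1700/2.1304 = 797.96.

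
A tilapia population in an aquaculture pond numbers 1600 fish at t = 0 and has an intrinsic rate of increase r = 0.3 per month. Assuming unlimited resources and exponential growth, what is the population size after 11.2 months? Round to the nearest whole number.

46063 fish

N(t) = N₀·e^(rt) = 1600 × e^(0.3×11.2) = 1600 × e^3.36.
e^3.36 ≈ 28.789, so N ≈ 1600 × 28.789 = 46062.7.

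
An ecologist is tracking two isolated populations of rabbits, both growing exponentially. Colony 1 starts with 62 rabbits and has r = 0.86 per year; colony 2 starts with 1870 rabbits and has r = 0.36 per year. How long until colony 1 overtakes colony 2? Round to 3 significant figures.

Set 62·e^(0.86t) = 1870·e^(0.36t).
e^((0.86 − 0.36)t) = 1870/62 → e^(0.5·t) = 30.161.
0.5·t = ln(30.161) = 3.4066, so t = 3.4066/0.5 = 6.8131.

6.81 years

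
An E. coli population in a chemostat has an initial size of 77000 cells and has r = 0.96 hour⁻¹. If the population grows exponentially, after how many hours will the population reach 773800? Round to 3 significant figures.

Set N₀·e^(rt) = 773800: e^(0.96·t) = 773800/77000 = 10.049.
0.96·t = ln(10.049) = 2.3075, so t = 2.3075/0.96 = 2.4037.

2.40 hours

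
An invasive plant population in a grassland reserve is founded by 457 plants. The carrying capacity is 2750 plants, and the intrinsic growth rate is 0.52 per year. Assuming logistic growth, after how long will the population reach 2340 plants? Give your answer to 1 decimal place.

A = (K − N₀)/N₀ = (2750 − 457)/457 = 5.0175.
Solve 2750/(1 + 5.0175·e^(−0.52t)) = 2340: 1 + 5.0175·e^(−0.52t) = 1.1752, so e^(−0.52t) = 0.0349205.
−0.52·t = ln(0.0349205) = -3.3547, so t = 3.3547/0.52 = 6.4513.

6.5 years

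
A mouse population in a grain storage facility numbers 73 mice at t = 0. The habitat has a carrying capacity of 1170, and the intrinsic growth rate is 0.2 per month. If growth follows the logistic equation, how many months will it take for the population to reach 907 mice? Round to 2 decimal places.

19.74 months

A = (K − N₀)/N₀ = (1170 − 73)/73 = 15.027.
Solve 1170/(1 + 15.027·e^(−0.2t)) = 907: 1 + 15.027·e^(−0.2t) = 1.29, so e^(−0.2t) = 0.0192959.
−0.2·t = ln(0.0192959) = -3.9479, so t = 3.9479/0.2 = 19.739.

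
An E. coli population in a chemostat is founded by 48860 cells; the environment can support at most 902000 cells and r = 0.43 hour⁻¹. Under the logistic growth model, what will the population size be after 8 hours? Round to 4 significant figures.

578300 cells

A = (K − N₀)/N₀ = (902000 − 48860)/48860 = 17.461.
N(t) = K/(1 + A·e^(−rt)) = 902000/(1 + 17.461×e^(−0.43×8)).
e^(−3.44) = 0.032065; denominator = 1 + 17.461×0.032065 = 1.5599.
N = 902000/1.5599 = 578250.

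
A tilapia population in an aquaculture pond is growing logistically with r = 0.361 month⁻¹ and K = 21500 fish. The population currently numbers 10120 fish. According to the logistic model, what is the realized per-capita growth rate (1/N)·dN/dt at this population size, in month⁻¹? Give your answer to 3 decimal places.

(1/N)·dN/dt = r(1 − N/K) = 0.361 × (1 − 10120/21500).
= 0.361 × 0.5293 = 0.19108.

0.191 per month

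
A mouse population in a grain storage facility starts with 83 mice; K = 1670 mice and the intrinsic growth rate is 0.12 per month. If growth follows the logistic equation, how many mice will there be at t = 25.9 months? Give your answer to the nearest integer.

901 mice

A = (K − N₀)/N₀ = (1670 − 83)/83 = 19.12.
N(t) = K/(1 + A·e^(−rt)) = 1670/(1 + 19.12×e^(−0.12×25.9)).
e^(−3.108) = 0.04469; denominator = 1 + 19.12×0.04469 = 1.8545.
N = 1670/1.8545 = 900.513.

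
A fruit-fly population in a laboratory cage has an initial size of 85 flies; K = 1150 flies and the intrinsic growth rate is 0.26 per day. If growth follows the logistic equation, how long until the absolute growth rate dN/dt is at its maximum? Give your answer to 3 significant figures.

9.72 days

Logistic growth is fastest at N = K/2 = 575.
A = (K − N₀)/N₀ = 12.529. Set K/(1 + A·e^(−rt)) = K/2 → A·e^(−rt) = 1.
e^(−0.26t) = 1/12.529 = 0.0798122, so t = ln(12.529)/0.26 = 2.5281/0.26 = 9.7234.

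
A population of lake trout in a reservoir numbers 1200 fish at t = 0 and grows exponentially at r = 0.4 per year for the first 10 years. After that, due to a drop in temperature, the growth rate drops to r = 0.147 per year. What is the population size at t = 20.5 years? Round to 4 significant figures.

Phase 1: N(10) = 1200·e^(0.4×10) = 1200·e^4 = 65517.8.
Phase 2 runs for 20.5 − 10 = 10.5 years at r = 0.147.
N(20.5) = 65517.8·e^(0.147×10.5) = 65517.8·e^1.543 = 306685.

306700 fish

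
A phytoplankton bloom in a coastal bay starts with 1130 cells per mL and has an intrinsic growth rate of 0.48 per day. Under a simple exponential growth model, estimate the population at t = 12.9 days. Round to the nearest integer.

552370 cells per mL

N(t) = N₀·e^(rt) = 1130 × e^(0.48×12.9) = 1130 × e^6.192.
e^6.192 ≈ 488.82, so N ≈ 1130 × 488.82 = 552370.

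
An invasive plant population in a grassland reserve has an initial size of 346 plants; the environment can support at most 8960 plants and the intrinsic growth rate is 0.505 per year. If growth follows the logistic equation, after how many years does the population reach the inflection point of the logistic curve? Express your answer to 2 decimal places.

Logistic growth is fastest at N = K/2 = 4480.
A = (K − N₀)/N₀ = 24.896. Set K/(1 + A·e^(−rt)) = K/2 → A·e^(−rt) = 1.
e^(−0.505t) = 1/24.896 = 0.0401672, so t = ln(24.896)/0.505 = 3.2147/0.505 = 6.3658.

6.37 years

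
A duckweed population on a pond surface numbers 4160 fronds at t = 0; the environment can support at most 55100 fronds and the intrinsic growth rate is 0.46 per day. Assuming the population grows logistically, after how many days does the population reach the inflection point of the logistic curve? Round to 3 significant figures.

5.45 days

Logistic growth is fastest at N = K/2 = 27550.
A = (K − N₀)/N₀ = 12.245. Set K/(1 + A·e^(−rt)) = K/2 → A·e^(−rt) = 1.
e^(−0.46t) = 1/12.245 = 0.0816647, so t = ln(12.245)/0.46 = 2.5051/0.46 = 5.4459.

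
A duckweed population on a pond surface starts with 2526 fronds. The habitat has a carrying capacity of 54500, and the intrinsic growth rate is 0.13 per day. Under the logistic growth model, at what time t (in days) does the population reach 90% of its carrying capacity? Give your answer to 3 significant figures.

A = (K − N₀)/N₀ = (54500 − 2526)/2526 = 20.576.
Solve 54500/(1 + 20.576·e^(−0.13t)) = 49050: 1 + 20.576·e^(−0.13t) = 1.1111, so e^(−0.13t) = 0.00540014.
−0.13·t = ln(0.00540014) = -5.2213, so t = 5.2213/0.13 = 40.164.

40.2 days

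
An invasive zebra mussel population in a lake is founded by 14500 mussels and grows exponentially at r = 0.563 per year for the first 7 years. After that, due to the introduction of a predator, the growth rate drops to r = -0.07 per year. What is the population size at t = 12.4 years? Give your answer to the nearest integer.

511398 mussels

Phase 1: N(7) = 14500·e^(0.563×7) = 14500·e^3.941 = 746316.
Phase 2 runs for 12.4 − 7 = 5.4 years at r = -0.07.
N(12.4) = 746316·e^(-0.07×5.4) = 746316·e^-0.378 = 511398.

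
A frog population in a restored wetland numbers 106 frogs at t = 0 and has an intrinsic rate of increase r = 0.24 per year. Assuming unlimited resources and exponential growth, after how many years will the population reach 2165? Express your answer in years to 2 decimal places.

12.57 years

Set N₀·e^(rt) = 2165: e^(0.24·t) = 2165/106 = 20.425.
0.24·t = ln(20.425) = 3.0167, so t = 3.0167/0.24 = 12.57.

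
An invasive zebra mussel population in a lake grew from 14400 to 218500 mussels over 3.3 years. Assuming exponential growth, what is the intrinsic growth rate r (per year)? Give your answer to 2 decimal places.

0.82 per year

From N(t) = N₀·e^(rt): e^(r·3.3) = 218500/14400 = 15.174.
r·3.3 = ln(15.174) = 2.7196, so r = 2.7196/3.3 = 0.82411.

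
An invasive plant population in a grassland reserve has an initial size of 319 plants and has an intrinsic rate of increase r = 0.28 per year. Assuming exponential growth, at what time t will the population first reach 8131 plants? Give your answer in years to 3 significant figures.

Set N₀·e^(rt) = 8131: e^(0.28·t) = 8131/319 = 25.489.
0.28·t = ln(25.489) = 3.2382, so t = 3.2382/0.28 = 11.565.

11.6 years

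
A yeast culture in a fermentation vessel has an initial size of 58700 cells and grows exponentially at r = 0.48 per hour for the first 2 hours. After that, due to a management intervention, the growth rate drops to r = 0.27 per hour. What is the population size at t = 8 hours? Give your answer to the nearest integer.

Phase 1: N(2) = 58700·e^(0.48×2) = 58700·e^0.96 = 153307.
Phase 2 runs for 8 − 2 = 6 hours at r = 0.27.
N(8) = 153307·e^(0.27×6) = 153307·e^1.62 = 774672.

774672 cells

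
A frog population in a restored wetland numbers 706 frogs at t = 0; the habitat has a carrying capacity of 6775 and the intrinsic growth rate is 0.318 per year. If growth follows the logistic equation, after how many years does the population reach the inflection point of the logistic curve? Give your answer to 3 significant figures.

Logistic growth is fastest at N = K/2 = 3387.5.
A = (K − N₀)/N₀ = 8.5963. Set K/(1 + A·e^(−rt)) = K/2 → A·e^(−rt) = 1.
e^(−0.318t) = 1/8.5963 = 0.116329, so t = ln(8.5963)/0.318 = 2.1513/0.318 = 6.7652.

6.77 years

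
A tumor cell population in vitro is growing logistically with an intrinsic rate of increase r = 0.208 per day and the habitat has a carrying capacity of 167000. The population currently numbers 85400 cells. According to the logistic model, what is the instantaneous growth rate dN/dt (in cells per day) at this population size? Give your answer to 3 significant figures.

dN/dt = rN(1 − N/K) = 0.208 × 85400 × (1 − 85400/167000).
1 − 85400/167000 = 0.48862; dN/dt = 0.208 × 85400 × 0.48862 = 8679.5.

8680 cells per day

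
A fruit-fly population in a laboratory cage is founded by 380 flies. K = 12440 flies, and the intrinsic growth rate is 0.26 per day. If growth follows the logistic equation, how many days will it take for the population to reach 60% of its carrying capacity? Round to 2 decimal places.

A = (K − N₀)/N₀ = (12440 − 380)/380 = 31.737.
Solve 12440/(1 + 31.737·e^(−0.26t)) = 7464: 1 + 31.737·e^(−0.26t) = 1.6667, so e^(−0.26t) = 0.0210061.
−0.26·t = ln(0.0210061) = -3.8629, so t = 3.8629/0.26 = 14.857.

14.86 days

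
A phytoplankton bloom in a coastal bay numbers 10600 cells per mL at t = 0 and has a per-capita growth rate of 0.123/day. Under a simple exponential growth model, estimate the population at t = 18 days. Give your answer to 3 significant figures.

97000 cells per mL

N(t) = N₀·e^(rt) = 10600 × e^(0.123×18) = 10600 × e^2.214.
e^2.214 ≈ 9.1523, so N ≈ 10600 × 9.1523 = 97013.9.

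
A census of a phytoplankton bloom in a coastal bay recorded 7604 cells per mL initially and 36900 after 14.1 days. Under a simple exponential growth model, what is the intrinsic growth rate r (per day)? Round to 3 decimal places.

0.112 per day

From N(t) = N₀·e^(rt): e^(r·14.1) = 36900/7604 = 4.8527.
r·14.1 = ln(4.8527) = 1.5795, so r = 1.5795/14.1 = 0.11202.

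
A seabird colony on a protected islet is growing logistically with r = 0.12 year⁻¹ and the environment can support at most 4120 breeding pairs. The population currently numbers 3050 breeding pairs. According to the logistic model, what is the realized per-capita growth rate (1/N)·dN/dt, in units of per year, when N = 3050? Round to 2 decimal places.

(1/N)·dN/dt = r(1 − N/K) = 0.12 × (1 − 3050/4120).
= 0.12 × 0.25971 = 0.031165.

0.03 per year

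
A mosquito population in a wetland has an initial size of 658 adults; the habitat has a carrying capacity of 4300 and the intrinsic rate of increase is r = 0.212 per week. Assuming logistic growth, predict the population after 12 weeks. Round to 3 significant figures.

A = (K − N₀)/N₀ = (4300 − 658)/658 = 5.535.
N(t) = K/(1 + A·e^(−rt)) = 4300/(1 + 5.535×e^(−0.212×12)).
e^(−2.544) = 0.078552; denominator = 1 + 5.535×0.078552 = 1.4348.
N = 4300/1.4348 = 2996.98.

3000 adults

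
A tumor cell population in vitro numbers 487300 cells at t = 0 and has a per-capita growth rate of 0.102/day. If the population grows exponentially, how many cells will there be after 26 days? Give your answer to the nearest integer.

N(t) = N₀·e^(rt) = 487300 × e^(0.102×26) = 487300 × e^2.652.
e^2.652 ≈ 14.182, so N ≈ 487300 × 14.182 = 6.911071×10^6.

6911071 cells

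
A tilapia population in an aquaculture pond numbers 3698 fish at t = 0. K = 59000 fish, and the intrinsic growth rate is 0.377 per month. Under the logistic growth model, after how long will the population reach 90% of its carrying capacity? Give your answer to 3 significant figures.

A = (K − N₀)/N₀ = (59000 − 3698)/3698 = 14.955.
Solve 59000/(1 + 14.955·e^(−0.377t)) = 53100: 1 + 14.955·e^(−0.377t) = 1.1111, so e^(−0.377t) = 0.00742991.
−0.377·t = ln(0.00742991) = -4.9022, so t = 4.9022/0.377 = 13.003.

13.0 months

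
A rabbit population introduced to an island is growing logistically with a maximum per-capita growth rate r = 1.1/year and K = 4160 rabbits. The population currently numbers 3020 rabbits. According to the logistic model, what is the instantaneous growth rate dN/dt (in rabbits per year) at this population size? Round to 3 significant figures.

dN/dt = rN(1 − N/K) = 1.1 × 3020 × (1 − 3020/4160).
1 − 3020/4160 = 0.27404; dN/dt = 1.1 × 3020 × 0.27404 = 910.36.

910 rabbits per year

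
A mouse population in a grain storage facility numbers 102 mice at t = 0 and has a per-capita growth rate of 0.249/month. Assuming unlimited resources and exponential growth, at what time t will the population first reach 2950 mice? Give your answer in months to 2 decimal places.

Set N₀·e^(rt) = 2950: e^(0.249·t) = 2950/102 = 28.922.
0.249·t = ln(28.922) = 3.3646, so t = 3.3646/0.249 = 13.512.

13.51 months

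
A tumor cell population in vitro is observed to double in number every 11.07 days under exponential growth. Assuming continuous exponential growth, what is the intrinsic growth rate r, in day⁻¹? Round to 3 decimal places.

0.063 per day

r = ln(2)/t_d = 0.6931/11.07 = 0.062615.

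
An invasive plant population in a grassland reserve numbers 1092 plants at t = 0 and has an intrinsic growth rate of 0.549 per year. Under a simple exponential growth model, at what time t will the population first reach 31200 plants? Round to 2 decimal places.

Set N₀·e^(rt) = 31200: e^(0.549·t) = 31200/1092 = 28.571.
0.549·t = ln(28.571) = 3.3524, so t = 3.3524/0.549 = 6.1064.

6.11 years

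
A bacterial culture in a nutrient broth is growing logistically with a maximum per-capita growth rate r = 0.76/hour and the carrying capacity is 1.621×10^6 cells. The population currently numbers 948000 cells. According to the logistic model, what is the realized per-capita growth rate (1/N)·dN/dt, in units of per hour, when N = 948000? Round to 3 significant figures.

(1/N)·dN/dt = r(1 − N/K) = 0.76 × (1 − 948000/1.621×10^6).
= 0.76 × 0.41518 = 0.31553.

0.316 per hour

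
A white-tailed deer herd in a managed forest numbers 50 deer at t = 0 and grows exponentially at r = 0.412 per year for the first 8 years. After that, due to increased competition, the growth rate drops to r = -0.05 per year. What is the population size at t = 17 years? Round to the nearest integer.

Phase 1: N(8) = 50·e^(0.412×8) = 50·e^3.296 = 1350.22.
Phase 2 runs for 17 − 8 = 9 years at r = -0.05.
N(17) = 1350.22·e^(-0.05×9) = 1350.22·e^-0.45 = 860.938.

861 deer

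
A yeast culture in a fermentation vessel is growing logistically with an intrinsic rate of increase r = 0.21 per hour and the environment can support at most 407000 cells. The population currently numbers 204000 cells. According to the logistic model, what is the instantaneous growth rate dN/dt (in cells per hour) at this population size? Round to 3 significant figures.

dN/dt = rN(1 − N/K) = 0.21 × 204000 × (1 − 204000/407000).
1 − 204000/407000 = 0.49877; dN/dt = 0.21 × 204000 × 0.49877 = 21367.

21400 cells per hour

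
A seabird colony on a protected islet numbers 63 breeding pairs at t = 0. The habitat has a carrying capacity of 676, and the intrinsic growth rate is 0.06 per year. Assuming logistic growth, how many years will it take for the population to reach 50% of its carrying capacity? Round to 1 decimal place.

A = (K − N₀)/N₀ = (676 − 63)/63 = 9.7302.
Solve 676/(1 + 9.7302·e^(−0.06t)) = 338: 1 + 9.7302·e^(−0.06t) = 2, so e^(−0.06t) = 0.102773.
−0.06·t = ln(0.102773) = -2.2752, so t = 2.2752/0.06 = 37.921.

37.9 years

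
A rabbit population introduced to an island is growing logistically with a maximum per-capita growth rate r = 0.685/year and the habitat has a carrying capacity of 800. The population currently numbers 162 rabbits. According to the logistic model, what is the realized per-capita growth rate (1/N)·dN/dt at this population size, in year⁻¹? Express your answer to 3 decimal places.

0.546 per year

(1/N)·dN/dt = r(1 − N/K) = 0.685 × (1 − 162/800).
= 0.685 × 0.7975 = 0.54629.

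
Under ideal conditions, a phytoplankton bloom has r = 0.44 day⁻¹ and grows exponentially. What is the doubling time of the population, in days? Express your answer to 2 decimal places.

Doubling time t_d = ln(2)/r = 0.6931/0.44 = 1.5753.

1.58 days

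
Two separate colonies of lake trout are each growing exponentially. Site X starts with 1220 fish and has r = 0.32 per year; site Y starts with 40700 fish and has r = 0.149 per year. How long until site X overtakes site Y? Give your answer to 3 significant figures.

20.5 years

Set 1220·e^(0.32t) = 40700·e^(0.149t).
e^((0.32 − 0.149)t) = 40700/1220 → e^(0.171·t) = 33.361.
0.171·t = ln(33.361) = 3.5074, so t = 3.5074/0.171 = 20.511.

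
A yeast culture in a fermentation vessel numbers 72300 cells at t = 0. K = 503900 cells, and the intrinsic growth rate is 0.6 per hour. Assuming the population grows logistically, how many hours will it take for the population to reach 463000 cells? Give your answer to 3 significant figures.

A = (K − N₀)/N₀ = (503900 − 72300)/72300 = 5.9696.
Solve 503900/(1 + 5.9696·e^(−0.6t)) = 463000: 1 + 5.9696·e^(−0.6t) = 1.0883, so e^(−0.6t) = 0.0147979.
−0.6·t = ln(0.0147979) = -4.2133, so t = 4.2133/0.6 = 7.0221.

7.02 hours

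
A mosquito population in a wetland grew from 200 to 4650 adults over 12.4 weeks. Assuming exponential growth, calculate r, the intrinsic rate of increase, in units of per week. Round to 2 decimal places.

From N(t) = N₀·e^(rt): e^(r·12.4) = 4650/200 = 23.25.
r·12.4 = ln(23.25) = 3.1463, so r = 3.1463/12.4 = 0.25373.

0.25 per week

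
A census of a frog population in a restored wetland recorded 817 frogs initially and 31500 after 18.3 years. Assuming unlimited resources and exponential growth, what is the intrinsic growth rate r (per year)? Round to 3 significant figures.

From N(t) = N₀·e^(rt): e^(r·18.3) = 31500/817 = 38.556.
r·18.3 = ln(38.556) = 3.6521, so r = 3.6521/18.3 = 0.19957.

0.200 per year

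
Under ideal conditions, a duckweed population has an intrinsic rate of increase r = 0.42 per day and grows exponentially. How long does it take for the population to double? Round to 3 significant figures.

1.65 days

Doubling time t_d = ln(2)/r = 0.6931/0.42 = 1.6504.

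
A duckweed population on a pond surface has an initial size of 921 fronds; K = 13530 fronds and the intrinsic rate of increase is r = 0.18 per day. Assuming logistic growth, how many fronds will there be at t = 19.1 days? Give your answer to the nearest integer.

9397 fronds

A = (K − N₀)/N₀ = (13530 − 921)/921 = 13.691.
N(t) = K/(1 + A·e^(−rt)) = 13530/(1 + 13.691×e^(−0.18×19.1)).
e^(−3.438) = 0.032129; denominator = 1 + 13.691×0.032129 = 1.4399.
N = 13530/1.4399 = 9396.73.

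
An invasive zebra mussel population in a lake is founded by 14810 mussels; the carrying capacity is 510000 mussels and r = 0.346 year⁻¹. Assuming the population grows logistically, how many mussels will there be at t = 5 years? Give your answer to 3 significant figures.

A = (K − N₀)/N₀ = (510000 − 14810)/14810 = 33.436.
N(t) = K/(1 + A·e^(−rt)) = 510000/(1 + 33.436×e^(−0.346×5)).
e^(−1.73) = 0.17728; denominator = 1 + 33.436×0.17728 = 6.9277.
N = 510000/6.9277 = 73617.3.

73600 mussels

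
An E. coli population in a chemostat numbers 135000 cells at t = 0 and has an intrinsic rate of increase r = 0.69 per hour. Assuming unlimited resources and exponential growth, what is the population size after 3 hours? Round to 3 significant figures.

N(t) = N₀·e^(rt) = 135000 × e^(0.69×3) = 135000 × e^2.07.
e^2.07 ≈ 7.9248, so N ≈ 135000 × 7.9248 = 1.069851×10^6.

1070000 cells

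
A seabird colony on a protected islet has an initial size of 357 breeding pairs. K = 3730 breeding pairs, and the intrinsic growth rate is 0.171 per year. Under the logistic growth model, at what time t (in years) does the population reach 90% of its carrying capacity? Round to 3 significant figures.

26.0 years

A = (K − N₀)/N₀ = (3730 − 357)/357 = 9.4482.
Solve 3730/(1 + 9.4482·e^(−0.171t)) = 3357: 1 + 9.4482·e^(−0.171t) = 1.1111, so e^(−0.171t) = 0.0117601.
−0.171·t = ln(0.0117601) = -4.443, so t = 4.443/0.171 = 25.983.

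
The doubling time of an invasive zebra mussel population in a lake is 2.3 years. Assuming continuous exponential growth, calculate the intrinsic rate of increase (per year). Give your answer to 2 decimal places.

0.30 per year

r = ln(2)/t_d = 0.6931/2.3 = 0.30137.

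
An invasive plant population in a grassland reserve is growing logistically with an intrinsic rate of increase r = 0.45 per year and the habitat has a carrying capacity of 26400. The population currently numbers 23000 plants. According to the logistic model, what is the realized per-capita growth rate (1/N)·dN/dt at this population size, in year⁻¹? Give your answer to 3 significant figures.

(1/N)·dN/dt = r(1 − N/K) = 0.45 × (1 − 23000/26400).
= 0.45 × 0.12879 = 0.057955.

0.0580 per year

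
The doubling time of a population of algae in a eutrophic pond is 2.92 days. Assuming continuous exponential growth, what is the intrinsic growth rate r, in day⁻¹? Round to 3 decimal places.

r = ln(2)/t_d = 0.6931/2.92 = 0.23738.

0.237 per day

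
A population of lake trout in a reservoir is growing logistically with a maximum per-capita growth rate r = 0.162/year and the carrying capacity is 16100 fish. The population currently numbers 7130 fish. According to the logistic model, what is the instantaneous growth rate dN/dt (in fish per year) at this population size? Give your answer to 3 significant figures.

dN/dt = rN(1 − N/K) = 0.162 × 7130 × (1 − 7130/16100).
1 − 7130/16100 = 0.55714; dN/dt = 0.162 × 7130 × 0.55714 = 643.53.

644 fish per year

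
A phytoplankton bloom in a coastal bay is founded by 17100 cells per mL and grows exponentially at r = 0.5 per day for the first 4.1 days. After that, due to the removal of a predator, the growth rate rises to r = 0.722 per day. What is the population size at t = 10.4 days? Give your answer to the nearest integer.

Phase 1: N(4.1) = 17100·e^(0.5×4.1) = 17100·e^2.05 = 132831.
Phase 2 runs for 10.4 − 4.1 = 6.3 days at r = 0.722.
N(10.4) = 132831·e^(0.722×6.3) = 132831·e^4.549 = 1.255254×10^7.

12552542 cells per mL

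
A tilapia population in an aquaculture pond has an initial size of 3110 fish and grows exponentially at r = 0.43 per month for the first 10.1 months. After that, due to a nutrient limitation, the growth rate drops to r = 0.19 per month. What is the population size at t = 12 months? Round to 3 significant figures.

343000 fish

Phase 1: N(10.1) = 3110·e^(0.43×10.1) = 3110·e^4.343 = 239277.
Phase 2 runs for 12 − 10.1 = 1.9 months at r = 0.19.
N(12) = 239277·e^(0.19×1.9) = 239277·e^0.361 = 343306.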